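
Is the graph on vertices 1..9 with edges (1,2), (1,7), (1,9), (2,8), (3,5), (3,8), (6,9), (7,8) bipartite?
Yes. Partition: {1, 4, 5, 6, 8}, {2, 3, 7, 9}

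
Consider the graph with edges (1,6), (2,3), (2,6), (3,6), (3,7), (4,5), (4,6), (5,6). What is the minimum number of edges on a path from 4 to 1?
2 (path: 4 -> 6 -> 1, 2 edges)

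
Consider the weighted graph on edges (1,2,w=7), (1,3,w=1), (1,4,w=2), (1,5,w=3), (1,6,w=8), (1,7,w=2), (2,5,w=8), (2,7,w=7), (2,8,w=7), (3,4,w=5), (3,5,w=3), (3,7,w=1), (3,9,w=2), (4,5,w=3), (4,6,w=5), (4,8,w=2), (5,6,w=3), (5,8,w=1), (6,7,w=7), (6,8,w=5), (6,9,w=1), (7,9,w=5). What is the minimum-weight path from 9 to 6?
1 (path: 9 -> 6; weights 1 = 1)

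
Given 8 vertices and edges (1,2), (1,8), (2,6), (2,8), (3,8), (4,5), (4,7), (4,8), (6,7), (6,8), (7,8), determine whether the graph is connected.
Yes (BFS from 1 visits [1, 2, 8, 6, 3, 4, 7, 5] — all 8 vertices reached)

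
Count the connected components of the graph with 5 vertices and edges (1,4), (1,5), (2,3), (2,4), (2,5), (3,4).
1 (components: {1, 2, 3, 4, 5})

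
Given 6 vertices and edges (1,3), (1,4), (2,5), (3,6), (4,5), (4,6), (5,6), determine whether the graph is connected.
Yes (BFS from 1 visits [1, 3, 4, 6, 5, 2] — all 6 vertices reached)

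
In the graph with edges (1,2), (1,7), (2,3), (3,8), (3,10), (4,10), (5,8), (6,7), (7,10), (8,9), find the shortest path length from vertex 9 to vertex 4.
4 (path: 9 -> 8 -> 3 -> 10 -> 4, 4 edges)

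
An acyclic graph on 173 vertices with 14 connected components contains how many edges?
159 (Each of the 14 component trees on V_i vertices has V_i - 1 edges; summing gives V - C = 173 - 14 = 159)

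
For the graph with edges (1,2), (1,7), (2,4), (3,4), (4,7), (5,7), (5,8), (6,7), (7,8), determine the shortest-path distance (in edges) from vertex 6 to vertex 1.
2 (path: 6 -> 7 -> 1, 2 edges)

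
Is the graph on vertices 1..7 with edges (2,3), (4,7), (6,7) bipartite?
Yes. Partition: {1, 2, 4, 5, 6}, {3, 7}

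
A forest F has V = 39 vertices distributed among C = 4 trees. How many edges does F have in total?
35 (Each of the 4 component trees on V_i vertices has V_i - 1 edges; summing gives V - C = 39 - 4 = 35)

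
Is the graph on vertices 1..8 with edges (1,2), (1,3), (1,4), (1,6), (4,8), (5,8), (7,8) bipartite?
Yes. Partition: {1, 8}, {2, 3, 4, 5, 6, 7}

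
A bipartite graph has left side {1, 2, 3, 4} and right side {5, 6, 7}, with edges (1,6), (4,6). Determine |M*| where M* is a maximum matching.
1 (matching: (1,6); upper bound min(|L|,|R|) = min(4,3) = 3)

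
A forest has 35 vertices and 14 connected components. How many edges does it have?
21 (Each of the 14 component trees on V_i vertices has V_i - 1 edges; summing gives V - C = 35 - 14 = 21)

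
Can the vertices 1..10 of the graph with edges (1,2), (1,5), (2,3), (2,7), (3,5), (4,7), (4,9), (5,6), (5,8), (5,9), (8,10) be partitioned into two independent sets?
Yes. Partition: {1, 3, 6, 7, 8, 9}, {2, 4, 5, 10}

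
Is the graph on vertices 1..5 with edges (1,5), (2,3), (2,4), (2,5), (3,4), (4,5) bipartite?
No (odd cycle of length 3: 2 -> 5 -> 4 -> 2)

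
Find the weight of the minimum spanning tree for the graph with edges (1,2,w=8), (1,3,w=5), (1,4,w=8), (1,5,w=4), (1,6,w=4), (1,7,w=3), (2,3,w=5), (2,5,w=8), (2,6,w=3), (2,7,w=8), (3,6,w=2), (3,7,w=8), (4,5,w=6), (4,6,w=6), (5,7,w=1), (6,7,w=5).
19 (MST edges: (1,6,w=4), (1,7,w=3), (2,6,w=3), (3,6,w=2), (4,5,w=6), (5,7,w=1); sum of weights 4 + 3 + 3 + 2 + 6 + 1 = 19)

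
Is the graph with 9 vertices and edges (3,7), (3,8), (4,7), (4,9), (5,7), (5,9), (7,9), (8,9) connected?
No, it has 4 components: {1}, {2}, {3, 4, 5, 7, 8, 9}, {6}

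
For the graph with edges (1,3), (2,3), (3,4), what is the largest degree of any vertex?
3 (attained at vertex 3)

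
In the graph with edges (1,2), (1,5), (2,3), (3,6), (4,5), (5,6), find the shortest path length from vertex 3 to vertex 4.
3 (path: 3 -> 6 -> 5 -> 4, 3 edges)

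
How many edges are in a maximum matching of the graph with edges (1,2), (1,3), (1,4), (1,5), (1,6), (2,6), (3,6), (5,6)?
2 (matching: (1,5), (3,6); upper bound floor(n/2) = floor(6/2) = 3)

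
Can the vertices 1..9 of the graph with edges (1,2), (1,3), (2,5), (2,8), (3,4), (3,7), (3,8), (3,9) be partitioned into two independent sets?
Yes. Partition: {1, 4, 5, 6, 7, 8, 9}, {2, 3}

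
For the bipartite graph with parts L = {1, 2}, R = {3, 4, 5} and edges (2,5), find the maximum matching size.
1 (matching: (2,5); upper bound min(|L|,|R|) = min(2,3) = 2)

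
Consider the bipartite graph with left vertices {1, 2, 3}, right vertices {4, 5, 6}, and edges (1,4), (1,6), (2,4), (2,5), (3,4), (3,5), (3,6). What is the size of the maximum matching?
3 (matching: (1,6), (2,5), (3,4); upper bound min(|L|,|R|) = min(3,3) = 3)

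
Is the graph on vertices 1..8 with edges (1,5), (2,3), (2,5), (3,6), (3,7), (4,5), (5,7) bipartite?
Yes. Partition: {1, 2, 4, 6, 7, 8}, {3, 5}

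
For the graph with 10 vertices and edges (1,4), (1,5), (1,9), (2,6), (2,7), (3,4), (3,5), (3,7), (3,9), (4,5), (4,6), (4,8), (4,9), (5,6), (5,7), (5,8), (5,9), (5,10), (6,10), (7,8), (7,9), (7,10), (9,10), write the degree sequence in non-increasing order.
[8, 6, 6, 6, 4, 4, 4, 3, 3, 2] (degrees: deg(1)=3, deg(2)=2, deg(3)=4, deg(4)=6, deg(5)=8, deg(6)=4, deg(7)=6, deg(8)=3, deg(9)=6, deg(10)=4)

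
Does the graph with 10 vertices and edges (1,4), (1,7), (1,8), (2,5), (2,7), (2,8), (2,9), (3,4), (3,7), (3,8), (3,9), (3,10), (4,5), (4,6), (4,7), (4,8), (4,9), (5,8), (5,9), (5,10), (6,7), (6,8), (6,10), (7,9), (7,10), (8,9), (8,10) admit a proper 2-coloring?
No (odd cycle of length 3: 8 -> 1 -> 4 -> 8)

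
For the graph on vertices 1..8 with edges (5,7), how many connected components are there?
7 (components: {1}, {2}, {3}, {4}, {5, 7}, {6}, {8})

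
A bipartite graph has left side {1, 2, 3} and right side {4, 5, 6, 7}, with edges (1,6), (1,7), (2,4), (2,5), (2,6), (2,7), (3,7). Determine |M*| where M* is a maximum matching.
3 (matching: (1,6), (2,5), (3,7); upper bound min(|L|,|R|) = min(3,4) = 3)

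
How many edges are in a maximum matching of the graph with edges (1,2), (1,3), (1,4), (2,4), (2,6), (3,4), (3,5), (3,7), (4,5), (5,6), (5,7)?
3 (matching: (1,4), (3,7), (5,6); upper bound floor(n/2) = floor(7/2) = 3)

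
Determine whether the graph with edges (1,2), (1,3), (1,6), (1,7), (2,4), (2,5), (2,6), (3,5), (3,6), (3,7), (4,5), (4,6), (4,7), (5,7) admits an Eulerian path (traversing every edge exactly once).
Yes — and in fact it has an Eulerian circuit (the graph is connected and all 7 vertices have even degree)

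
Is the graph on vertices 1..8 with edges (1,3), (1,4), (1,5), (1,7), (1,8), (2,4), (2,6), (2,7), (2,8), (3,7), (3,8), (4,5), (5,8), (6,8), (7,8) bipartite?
No (odd cycle of length 3: 3 -> 1 -> 7 -> 3)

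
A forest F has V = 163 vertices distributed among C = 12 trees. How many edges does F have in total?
151 (Each of the 12 component trees on V_i vertices has V_i - 1 edges; summing gives V - C = 163 - 12 = 151)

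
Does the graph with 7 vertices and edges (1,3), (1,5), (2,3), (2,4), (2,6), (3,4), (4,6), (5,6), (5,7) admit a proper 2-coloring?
No (odd cycle of length 5: 6 -> 5 -> 1 -> 3 -> 4 -> 6)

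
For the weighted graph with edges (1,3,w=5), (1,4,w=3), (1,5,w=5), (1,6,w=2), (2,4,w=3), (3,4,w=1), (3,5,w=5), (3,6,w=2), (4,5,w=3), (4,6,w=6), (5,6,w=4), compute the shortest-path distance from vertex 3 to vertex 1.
4 (path: 3 -> 6 -> 1; weights 2 + 2 = 4)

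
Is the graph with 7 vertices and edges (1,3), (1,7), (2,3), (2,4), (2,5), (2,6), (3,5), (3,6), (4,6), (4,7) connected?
Yes (BFS from 1 visits [1, 3, 7, 2, 5, 6, 4] — all 7 vertices reached)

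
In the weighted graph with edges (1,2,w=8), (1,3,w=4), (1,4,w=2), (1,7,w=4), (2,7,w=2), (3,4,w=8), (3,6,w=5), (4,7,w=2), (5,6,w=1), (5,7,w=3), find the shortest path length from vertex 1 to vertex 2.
6 (path: 1 -> 7 -> 2; weights 4 + 2 = 6)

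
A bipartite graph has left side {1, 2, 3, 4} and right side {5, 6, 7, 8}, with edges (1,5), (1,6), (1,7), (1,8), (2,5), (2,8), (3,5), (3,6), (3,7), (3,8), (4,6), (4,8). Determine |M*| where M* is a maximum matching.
4 (matching: (1,8), (2,5), (3,7), (4,6); upper bound min(|L|,|R|) = min(4,4) = 4)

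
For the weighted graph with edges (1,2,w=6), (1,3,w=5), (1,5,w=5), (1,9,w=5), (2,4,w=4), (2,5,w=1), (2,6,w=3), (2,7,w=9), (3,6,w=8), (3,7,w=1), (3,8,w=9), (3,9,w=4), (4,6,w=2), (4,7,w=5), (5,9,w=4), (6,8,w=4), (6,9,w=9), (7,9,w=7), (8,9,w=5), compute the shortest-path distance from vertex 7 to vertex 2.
9 (path: 7 -> 2; weights 9 = 9)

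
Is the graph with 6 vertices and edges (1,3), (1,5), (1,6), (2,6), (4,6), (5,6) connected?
Yes (BFS from 1 visits [1, 3, 5, 6, 2, 4] — all 6 vertices reached)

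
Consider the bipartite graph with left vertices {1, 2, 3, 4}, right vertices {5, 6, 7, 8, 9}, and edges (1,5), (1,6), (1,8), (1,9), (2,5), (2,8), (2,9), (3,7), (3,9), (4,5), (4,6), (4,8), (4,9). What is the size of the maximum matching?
4 (matching: (1,9), (2,8), (3,7), (4,6); upper bound min(|L|,|R|) = min(4,5) = 4)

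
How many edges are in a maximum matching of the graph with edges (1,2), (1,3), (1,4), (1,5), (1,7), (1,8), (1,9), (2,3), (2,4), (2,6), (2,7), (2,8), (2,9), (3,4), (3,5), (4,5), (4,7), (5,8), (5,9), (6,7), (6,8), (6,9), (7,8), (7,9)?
4 (matching: (2,6), (3,4), (5,9), (7,8); upper bound floor(n/2) = floor(9/2) = 4)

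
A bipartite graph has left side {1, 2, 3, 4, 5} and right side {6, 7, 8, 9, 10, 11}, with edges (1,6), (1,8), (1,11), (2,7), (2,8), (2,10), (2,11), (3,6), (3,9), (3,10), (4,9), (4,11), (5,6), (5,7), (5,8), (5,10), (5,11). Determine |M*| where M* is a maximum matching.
5 (matching: (1,8), (2,10), (3,9), (4,11), (5,7); upper bound min(|L|,|R|) = min(5,6) = 5)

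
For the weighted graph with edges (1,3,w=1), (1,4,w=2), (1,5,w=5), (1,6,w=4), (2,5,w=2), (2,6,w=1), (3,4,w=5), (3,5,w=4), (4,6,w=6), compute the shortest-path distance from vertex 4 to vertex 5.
7 (path: 4 -> 1 -> 5; weights 2 + 5 = 7)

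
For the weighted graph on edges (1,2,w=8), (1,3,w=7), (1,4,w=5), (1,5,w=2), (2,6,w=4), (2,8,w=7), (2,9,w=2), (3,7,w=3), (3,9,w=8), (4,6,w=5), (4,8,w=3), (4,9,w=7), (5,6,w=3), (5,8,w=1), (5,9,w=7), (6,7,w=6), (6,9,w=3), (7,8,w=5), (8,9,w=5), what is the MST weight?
22 (MST edges: (1,5,w=2), (2,9,w=2), (3,7,w=3), (4,8,w=3), (5,6,w=3), (5,8,w=1), (6,9,w=3), (7,8,w=5); sum of weights 2 + 2 + 3 + 3 + 3 + 1 + 3 + 5 = 22)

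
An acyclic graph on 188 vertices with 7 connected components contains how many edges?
181 (Each of the 7 component trees on V_i vertices has V_i - 1 edges; summing gives V - C = 188 - 7 = 181)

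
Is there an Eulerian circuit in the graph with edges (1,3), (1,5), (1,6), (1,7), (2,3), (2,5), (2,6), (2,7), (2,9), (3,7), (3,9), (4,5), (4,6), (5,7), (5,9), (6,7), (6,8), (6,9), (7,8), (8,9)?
No (4 vertices have odd degree: {2, 5, 8, 9}; Eulerian circuit requires 0)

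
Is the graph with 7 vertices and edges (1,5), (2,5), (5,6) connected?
No, it has 4 components: {1, 2, 5, 6}, {3}, {4}, {7}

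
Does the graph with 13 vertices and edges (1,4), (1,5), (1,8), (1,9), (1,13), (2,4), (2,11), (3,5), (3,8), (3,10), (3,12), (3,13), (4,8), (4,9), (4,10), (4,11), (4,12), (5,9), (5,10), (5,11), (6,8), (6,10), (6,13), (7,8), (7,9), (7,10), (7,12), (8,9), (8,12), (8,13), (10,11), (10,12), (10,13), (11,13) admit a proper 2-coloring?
No (odd cycle of length 3: 8 -> 1 -> 4 -> 8)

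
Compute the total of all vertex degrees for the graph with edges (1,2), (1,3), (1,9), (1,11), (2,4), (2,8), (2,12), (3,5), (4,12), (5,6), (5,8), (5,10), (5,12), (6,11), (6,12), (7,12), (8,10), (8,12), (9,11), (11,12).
40 (handshake: sum of degrees = 2|E| = 2 x 20 = 40)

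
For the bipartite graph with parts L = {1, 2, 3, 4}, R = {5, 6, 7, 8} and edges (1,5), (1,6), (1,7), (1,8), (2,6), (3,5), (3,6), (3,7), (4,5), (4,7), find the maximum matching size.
4 (matching: (1,8), (2,6), (3,7), (4,5); upper bound min(|L|,|R|) = min(4,4) = 4)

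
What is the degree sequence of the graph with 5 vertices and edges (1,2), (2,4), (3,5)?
[2, 1, 1, 1, 1] (degrees: deg(1)=1, deg(2)=2, deg(3)=1, deg(4)=1, deg(5)=1)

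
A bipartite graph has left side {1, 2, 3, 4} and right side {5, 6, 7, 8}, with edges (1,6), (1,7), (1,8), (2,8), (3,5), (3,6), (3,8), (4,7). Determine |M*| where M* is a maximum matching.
4 (matching: (1,6), (2,8), (3,5), (4,7); upper bound min(|L|,|R|) = min(4,4) = 4)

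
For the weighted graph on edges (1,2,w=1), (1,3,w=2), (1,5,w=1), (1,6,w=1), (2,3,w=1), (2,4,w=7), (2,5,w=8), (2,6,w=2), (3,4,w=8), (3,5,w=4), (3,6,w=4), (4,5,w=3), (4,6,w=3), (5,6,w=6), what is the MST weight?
7 (MST edges: (1,2,w=1), (1,5,w=1), (1,6,w=1), (2,3,w=1), (4,6,w=3); sum of weights 1 + 1 + 1 + 1 + 3 = 7)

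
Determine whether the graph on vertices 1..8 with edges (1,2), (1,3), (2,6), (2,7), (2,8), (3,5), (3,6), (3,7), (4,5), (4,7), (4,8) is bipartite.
Yes. Partition: {1, 5, 6, 7, 8}, {2, 3, 4}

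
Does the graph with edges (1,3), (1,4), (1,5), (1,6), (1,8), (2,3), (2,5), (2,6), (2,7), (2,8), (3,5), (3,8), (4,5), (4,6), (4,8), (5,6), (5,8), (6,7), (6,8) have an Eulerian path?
Yes (the graph is connected and exactly 2 vertices have odd degree: {1, 2}; any Eulerian path must start and end at those)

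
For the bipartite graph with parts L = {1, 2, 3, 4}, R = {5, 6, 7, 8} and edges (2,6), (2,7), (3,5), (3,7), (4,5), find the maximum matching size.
3 (matching: (2,6), (3,7), (4,5); upper bound min(|L|,|R|) = min(4,4) = 4)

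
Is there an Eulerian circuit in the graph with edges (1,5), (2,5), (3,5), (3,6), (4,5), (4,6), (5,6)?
No (4 vertices have odd degree: {1, 2, 5, 6}; Eulerian circuit requires 0)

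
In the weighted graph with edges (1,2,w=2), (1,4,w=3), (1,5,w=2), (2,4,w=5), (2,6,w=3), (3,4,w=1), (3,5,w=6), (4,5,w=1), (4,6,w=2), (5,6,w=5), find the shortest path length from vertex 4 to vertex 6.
2 (path: 4 -> 6; weights 2 = 2)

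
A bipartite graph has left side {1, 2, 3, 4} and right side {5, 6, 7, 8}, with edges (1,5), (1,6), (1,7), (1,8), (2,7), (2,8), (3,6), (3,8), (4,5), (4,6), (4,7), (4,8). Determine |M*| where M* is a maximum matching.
4 (matching: (1,8), (2,7), (3,6), (4,5); upper bound min(|L|,|R|) = min(4,4) = 4)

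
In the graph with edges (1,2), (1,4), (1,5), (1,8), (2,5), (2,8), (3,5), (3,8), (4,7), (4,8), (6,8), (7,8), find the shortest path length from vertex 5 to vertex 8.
2 (path: 5 -> 3 -> 8, 2 edges)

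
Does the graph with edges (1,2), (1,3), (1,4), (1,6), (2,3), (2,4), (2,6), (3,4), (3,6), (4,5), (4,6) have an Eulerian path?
Yes (the graph is connected and exactly 2 vertices have odd degree: {4, 5}; any Eulerian path must start and end at those)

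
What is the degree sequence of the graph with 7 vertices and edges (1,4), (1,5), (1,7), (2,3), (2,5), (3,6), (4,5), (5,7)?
[4, 3, 2, 2, 2, 2, 1] (degrees: deg(1)=3, deg(2)=2, deg(3)=2, deg(4)=2, deg(5)=4, deg(6)=1, deg(7)=2)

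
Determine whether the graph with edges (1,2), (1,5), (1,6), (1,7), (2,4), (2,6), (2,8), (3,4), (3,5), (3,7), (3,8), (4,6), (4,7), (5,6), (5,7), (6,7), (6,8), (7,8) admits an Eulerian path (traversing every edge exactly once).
Yes — and in fact it has an Eulerian circuit (the graph is connected and all 8 vertices have even degree)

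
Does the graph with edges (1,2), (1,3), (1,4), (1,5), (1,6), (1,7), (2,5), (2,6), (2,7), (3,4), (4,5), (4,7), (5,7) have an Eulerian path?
Yes — and in fact it has an Eulerian circuit (the graph is connected and all 7 vertices have even degree)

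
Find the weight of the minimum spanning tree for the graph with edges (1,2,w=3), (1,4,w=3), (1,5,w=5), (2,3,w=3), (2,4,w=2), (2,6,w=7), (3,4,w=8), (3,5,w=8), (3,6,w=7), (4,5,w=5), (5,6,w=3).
16 (MST edges: (1,4,w=3), (1,5,w=5), (2,3,w=3), (2,4,w=2), (5,6,w=3); sum of weights 3 + 5 + 3 + 2 + 3 = 16)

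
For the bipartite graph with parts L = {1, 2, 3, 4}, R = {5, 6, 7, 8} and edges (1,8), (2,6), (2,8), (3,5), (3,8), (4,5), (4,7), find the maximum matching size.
4 (matching: (1,8), (2,6), (3,5), (4,7); upper bound min(|L|,|R|) = min(4,4) = 4)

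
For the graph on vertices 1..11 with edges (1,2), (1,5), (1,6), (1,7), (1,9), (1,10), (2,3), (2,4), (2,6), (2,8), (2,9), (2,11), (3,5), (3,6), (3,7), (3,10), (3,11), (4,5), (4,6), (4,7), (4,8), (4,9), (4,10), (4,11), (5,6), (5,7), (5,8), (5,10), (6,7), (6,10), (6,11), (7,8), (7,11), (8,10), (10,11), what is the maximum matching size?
5 (matching: (1,7), (2,8), (3,6), (4,9), (10,11); upper bound floor(n/2) = floor(11/2) = 5)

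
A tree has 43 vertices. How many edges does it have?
42 (A tree on V vertices has V - 1 edges, so 43 - 1 = 42)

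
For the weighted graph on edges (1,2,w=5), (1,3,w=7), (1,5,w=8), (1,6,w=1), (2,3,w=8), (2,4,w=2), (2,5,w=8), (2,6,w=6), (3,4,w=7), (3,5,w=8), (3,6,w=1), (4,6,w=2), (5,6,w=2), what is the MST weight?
8 (MST edges: (1,6,w=1), (2,4,w=2), (3,6,w=1), (4,6,w=2), (5,6,w=2); sum of weights 1 + 2 + 1 + 2 + 2 = 8)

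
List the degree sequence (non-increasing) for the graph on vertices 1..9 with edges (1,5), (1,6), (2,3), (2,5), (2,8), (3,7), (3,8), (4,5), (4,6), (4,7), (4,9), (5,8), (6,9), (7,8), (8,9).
[5, 4, 4, 3, 3, 3, 3, 3, 2] (degrees: deg(1)=2, deg(2)=3, deg(3)=3, deg(4)=4, deg(5)=4, deg(6)=3, deg(7)=3, deg(8)=5, deg(9)=3)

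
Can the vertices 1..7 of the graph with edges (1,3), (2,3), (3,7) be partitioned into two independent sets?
Yes. Partition: {1, 2, 4, 5, 6, 7}, {3}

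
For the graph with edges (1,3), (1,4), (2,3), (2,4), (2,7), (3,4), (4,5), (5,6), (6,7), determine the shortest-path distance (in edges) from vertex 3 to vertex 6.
3 (path: 3 -> 4 -> 5 -> 6, 3 edges)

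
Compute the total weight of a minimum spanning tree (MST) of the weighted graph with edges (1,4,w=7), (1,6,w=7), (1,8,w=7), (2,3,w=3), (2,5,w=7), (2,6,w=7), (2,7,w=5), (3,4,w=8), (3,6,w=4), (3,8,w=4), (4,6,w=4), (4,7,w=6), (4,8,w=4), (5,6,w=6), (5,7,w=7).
33 (MST edges: (1,4,w=7), (2,3,w=3), (2,7,w=5), (3,6,w=4), (3,8,w=4), (4,6,w=4), (5,6,w=6); sum of weights 7 + 3 + 5 + 4 + 4 + 4 + 6 = 33)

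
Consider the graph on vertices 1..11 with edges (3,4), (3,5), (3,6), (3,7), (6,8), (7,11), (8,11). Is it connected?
No, it has 5 components: {1}, {2}, {3, 4, 5, 6, 7, 8, 11}, {9}, {10}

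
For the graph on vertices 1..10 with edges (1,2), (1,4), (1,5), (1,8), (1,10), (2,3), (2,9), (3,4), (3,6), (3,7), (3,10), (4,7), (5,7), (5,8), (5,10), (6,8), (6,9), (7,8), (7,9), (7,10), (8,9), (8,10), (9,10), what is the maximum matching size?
5 (matching: (1,4), (2,9), (3,7), (5,10), (6,8); upper bound floor(n/2) = floor(10/2) = 5)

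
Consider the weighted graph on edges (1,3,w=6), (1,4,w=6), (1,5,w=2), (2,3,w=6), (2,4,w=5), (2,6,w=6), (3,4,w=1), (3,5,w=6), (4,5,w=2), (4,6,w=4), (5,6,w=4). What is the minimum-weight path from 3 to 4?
1 (path: 3 -> 4; weights 1 = 1)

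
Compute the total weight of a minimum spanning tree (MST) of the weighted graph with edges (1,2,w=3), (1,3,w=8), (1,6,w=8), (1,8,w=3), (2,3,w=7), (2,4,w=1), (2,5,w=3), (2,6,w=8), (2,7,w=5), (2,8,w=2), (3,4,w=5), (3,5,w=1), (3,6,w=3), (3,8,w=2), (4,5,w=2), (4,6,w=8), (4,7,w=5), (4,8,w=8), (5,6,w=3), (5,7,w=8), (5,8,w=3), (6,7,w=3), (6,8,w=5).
15 (MST edges: (1,8,w=3), (2,4,w=1), (2,8,w=2), (3,5,w=1), (3,6,w=3), (3,8,w=2), (6,7,w=3); sum of weights 3 + 1 + 2 + 1 + 3 + 2 + 3 = 15)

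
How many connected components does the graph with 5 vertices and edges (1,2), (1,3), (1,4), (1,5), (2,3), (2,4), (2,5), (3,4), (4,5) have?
1 (components: {1, 2, 3, 4, 5})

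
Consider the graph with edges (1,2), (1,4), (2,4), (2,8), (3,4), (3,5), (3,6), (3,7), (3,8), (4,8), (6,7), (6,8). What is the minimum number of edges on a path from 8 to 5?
2 (path: 8 -> 3 -> 5, 2 edges)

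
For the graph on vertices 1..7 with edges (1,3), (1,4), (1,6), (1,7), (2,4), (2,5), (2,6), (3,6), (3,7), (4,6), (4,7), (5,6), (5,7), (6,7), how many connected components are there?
1 (components: {1, 2, 3, 4, 5, 6, 7})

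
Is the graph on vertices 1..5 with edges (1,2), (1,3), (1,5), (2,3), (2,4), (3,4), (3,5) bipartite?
No (odd cycle of length 3: 5 -> 1 -> 3 -> 5)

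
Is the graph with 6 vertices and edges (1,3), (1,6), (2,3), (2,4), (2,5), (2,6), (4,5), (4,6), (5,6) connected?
Yes (BFS from 1 visits [1, 3, 6, 2, 4, 5] — all 6 vertices reached)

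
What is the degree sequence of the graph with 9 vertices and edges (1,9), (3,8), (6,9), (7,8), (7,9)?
[3, 2, 2, 1, 1, 1, 0, 0, 0] (degrees: deg(1)=1, deg(2)=0, deg(3)=1, deg(4)=0, deg(5)=0, deg(6)=1, deg(7)=2, deg(8)=2, deg(9)=3)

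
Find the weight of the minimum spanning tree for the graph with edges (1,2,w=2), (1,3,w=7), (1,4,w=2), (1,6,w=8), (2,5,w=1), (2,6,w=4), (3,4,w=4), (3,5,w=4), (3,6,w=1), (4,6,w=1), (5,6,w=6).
7 (MST edges: (1,2,w=2), (1,4,w=2), (2,5,w=1), (3,6,w=1), (4,6,w=1); sum of weights 2 + 2 + 1 + 1 + 1 = 7)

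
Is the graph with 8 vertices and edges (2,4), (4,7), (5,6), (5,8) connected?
No, it has 4 components: {1}, {2, 4, 7}, {3}, {5, 6, 8}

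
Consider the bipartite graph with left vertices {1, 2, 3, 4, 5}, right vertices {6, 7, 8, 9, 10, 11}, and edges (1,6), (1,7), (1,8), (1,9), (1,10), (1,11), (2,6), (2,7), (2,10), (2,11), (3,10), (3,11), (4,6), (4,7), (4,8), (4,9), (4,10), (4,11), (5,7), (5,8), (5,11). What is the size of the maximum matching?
5 (matching: (1,11), (2,7), (3,10), (4,9), (5,8); upper bound min(|L|,|R|) = min(5,6) = 5)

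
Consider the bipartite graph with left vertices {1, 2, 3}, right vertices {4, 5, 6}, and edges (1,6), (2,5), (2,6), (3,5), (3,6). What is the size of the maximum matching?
2 (matching: (1,6), (2,5); upper bound min(|L|,|R|) = min(3,3) = 3)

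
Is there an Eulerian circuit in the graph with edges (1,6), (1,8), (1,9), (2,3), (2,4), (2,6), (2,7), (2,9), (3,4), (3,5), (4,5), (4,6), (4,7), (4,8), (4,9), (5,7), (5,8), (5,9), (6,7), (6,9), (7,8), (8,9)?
No (8 vertices have odd degree: {1, 2, 3, 4, 5, 6, 7, 8}; Eulerian circuit requires 0)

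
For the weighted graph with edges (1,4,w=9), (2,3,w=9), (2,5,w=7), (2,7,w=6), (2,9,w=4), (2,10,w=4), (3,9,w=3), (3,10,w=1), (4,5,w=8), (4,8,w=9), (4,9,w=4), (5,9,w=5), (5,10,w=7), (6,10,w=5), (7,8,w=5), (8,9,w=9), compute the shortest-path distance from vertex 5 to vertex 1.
17 (path: 5 -> 4 -> 1; weights 8 + 9 = 17)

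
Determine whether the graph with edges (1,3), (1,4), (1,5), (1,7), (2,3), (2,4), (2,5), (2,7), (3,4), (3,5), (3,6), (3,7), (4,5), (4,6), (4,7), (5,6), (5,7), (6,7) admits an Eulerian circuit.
Yes (the graph is connected and all 7 vertices have even degree)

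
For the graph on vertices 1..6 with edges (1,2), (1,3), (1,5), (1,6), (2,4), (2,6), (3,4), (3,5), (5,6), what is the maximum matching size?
3 (matching: (1,6), (2,4), (3,5); upper bound floor(n/2) = floor(6/2) = 3)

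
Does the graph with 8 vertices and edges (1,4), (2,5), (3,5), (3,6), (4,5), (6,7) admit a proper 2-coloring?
Yes. Partition: {1, 5, 6, 8}, {2, 3, 4, 7}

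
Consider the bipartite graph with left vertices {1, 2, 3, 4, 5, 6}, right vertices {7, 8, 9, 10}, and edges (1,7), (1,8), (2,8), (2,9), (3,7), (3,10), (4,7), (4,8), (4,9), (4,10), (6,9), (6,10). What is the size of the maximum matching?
4 (matching: (1,8), (2,9), (3,10), (4,7); upper bound min(|L|,|R|) = min(6,4) = 4)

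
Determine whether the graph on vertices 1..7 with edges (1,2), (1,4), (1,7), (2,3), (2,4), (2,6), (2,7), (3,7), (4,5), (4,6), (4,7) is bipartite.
No (odd cycle of length 3: 2 -> 1 -> 4 -> 2)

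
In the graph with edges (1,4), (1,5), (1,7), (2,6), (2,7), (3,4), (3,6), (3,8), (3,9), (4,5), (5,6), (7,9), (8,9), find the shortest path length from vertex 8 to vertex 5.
3 (path: 8 -> 3 -> 6 -> 5, 3 edges)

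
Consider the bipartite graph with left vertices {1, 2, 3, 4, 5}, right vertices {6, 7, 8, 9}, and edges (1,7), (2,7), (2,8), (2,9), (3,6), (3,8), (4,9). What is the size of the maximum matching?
4 (matching: (1,7), (2,8), (3,6), (4,9); upper bound min(|L|,|R|) = min(5,4) = 4)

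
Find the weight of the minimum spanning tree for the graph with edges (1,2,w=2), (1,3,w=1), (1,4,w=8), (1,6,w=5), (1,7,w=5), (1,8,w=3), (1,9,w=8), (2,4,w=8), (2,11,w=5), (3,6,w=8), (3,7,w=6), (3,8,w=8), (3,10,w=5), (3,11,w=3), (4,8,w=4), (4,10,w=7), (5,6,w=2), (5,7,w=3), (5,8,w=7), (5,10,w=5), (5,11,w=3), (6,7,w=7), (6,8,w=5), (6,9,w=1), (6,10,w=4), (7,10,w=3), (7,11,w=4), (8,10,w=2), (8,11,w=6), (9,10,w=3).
24 (MST edges: (1,2,w=2), (1,3,w=1), (1,8,w=3), (3,11,w=3), (4,8,w=4), (5,6,w=2), (5,7,w=3), (5,11,w=3), (6,9,w=1), (8,10,w=2); sum of weights 2 + 1 + 3 + 3 + 4 + 2 + 3 + 3 + 1 + 2 = 24)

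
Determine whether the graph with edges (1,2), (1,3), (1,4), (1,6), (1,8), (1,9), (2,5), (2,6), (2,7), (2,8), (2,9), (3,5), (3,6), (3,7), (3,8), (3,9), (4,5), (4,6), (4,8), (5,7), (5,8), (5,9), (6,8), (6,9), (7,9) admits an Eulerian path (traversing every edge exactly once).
Yes — and in fact it has an Eulerian circuit (the graph is connected and all 9 vertices have even degree)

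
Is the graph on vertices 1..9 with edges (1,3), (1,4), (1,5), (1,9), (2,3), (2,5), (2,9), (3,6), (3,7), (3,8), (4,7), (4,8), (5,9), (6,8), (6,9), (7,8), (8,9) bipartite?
No (odd cycle of length 3: 5 -> 1 -> 9 -> 5)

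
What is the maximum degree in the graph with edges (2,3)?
1 (attained at vertices 2, 3)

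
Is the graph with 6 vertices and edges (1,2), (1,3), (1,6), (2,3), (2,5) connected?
No, it has 2 components: {1, 2, 3, 5, 6}, {4}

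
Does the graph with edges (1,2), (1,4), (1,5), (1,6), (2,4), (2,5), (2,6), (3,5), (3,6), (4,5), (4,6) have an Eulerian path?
Yes — and in fact it has an Eulerian circuit (the graph is connected and all 6 vertices have even degree)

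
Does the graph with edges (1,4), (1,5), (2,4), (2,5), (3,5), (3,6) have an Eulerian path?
Yes (the graph is connected and exactly 2 vertices have odd degree: {5, 6}; any Eulerian path must start and end at those)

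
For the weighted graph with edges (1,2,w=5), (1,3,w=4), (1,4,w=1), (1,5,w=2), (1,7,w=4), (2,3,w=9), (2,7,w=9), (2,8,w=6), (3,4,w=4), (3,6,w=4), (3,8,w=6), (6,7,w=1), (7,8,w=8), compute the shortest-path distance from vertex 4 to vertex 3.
4 (path: 4 -> 3; weights 4 = 4)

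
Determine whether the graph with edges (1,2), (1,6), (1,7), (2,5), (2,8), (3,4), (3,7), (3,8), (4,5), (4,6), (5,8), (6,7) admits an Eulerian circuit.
No (8 vertices have odd degree: {1, 2, 3, 4, 5, 6, 7, 8}; Eulerian circuit requires 0)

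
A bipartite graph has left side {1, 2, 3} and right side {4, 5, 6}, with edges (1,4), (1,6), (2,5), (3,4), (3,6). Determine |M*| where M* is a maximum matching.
3 (matching: (1,6), (2,5), (3,4); upper bound min(|L|,|R|) = min(3,3) = 3)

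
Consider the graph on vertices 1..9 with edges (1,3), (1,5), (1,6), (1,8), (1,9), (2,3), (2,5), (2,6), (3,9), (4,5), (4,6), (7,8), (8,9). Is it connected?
Yes (BFS from 1 visits [1, 3, 5, 6, 8, 9, 2, 4, 7] — all 9 vertices reached)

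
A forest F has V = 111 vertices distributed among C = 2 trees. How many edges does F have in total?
109 (Each of the 2 component trees on V_i vertices has V_i - 1 edges; summing gives V - C = 111 - 2 = 109)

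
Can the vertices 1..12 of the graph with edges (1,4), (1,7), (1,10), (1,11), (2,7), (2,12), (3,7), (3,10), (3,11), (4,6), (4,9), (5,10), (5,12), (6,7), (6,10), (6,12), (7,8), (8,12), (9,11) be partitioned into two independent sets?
Yes. Partition: {1, 2, 3, 5, 6, 8, 9}, {4, 7, 10, 11, 12}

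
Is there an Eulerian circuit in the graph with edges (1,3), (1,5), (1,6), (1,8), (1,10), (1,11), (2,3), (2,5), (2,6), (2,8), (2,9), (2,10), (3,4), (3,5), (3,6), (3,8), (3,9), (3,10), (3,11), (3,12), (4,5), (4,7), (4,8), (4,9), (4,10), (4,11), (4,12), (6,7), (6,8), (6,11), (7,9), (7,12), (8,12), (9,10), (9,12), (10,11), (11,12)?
Yes (the graph is connected and all 12 vertices have even degree)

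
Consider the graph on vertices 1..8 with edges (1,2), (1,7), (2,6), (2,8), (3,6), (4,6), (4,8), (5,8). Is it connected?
Yes (BFS from 1 visits [1, 2, 7, 6, 8, 3, 4, 5] — all 8 vertices reached)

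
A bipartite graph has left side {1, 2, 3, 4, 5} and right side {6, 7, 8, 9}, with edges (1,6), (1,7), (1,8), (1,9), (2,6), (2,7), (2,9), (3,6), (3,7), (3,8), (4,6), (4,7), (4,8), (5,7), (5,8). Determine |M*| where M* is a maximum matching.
4 (matching: (1,9), (2,7), (3,8), (4,6); upper bound min(|L|,|R|) = min(5,4) = 4)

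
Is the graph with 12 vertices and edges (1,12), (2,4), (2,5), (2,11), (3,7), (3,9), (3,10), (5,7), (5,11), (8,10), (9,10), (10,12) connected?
No, it has 2 components: {1, 2, 3, 4, 5, 7, 8, 9, 10, 11, 12}, {6}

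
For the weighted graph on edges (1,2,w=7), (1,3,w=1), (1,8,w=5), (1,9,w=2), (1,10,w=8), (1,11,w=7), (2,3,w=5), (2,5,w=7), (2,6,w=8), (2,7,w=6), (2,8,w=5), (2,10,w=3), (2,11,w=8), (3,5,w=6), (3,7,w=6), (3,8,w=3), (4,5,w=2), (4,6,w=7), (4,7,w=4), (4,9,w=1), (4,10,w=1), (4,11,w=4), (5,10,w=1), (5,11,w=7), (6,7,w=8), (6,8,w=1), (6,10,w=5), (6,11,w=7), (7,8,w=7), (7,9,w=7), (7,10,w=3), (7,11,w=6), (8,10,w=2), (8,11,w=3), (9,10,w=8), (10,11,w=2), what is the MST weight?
17 (MST edges: (1,3,w=1), (1,9,w=2), (2,10,w=3), (4,9,w=1), (4,10,w=1), (5,10,w=1), (6,8,w=1), (7,10,w=3), (8,10,w=2), (10,11,w=2); sum of weights 1 + 2 + 3 + 1 + 1 + 1 + 1 + 3 + 2 + 2 = 17)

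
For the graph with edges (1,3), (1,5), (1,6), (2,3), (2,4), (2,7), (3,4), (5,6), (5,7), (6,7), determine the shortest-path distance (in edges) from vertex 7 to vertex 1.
2 (path: 7 -> 5 -> 1, 2 edges)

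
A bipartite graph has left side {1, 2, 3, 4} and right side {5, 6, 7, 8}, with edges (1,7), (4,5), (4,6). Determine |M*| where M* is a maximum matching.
2 (matching: (1,7), (4,6); upper bound min(|L|,|R|) = min(4,4) = 4)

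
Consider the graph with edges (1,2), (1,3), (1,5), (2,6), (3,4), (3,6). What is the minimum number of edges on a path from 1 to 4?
2 (path: 1 -> 3 -> 4, 2 edges)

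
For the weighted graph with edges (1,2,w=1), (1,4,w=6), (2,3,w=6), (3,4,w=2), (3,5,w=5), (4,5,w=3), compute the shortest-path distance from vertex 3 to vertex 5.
5 (path: 3 -> 5; weights 5 = 5)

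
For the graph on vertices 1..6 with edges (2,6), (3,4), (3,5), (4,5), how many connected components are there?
3 (components: {1}, {2, 6}, {3, 4, 5})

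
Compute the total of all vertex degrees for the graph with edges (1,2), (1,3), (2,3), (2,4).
8 (handshake: sum of degrees = 2|E| = 2 x 4 = 8)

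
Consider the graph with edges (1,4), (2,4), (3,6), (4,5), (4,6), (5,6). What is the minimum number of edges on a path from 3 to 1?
3 (path: 3 -> 6 -> 4 -> 1, 3 edges)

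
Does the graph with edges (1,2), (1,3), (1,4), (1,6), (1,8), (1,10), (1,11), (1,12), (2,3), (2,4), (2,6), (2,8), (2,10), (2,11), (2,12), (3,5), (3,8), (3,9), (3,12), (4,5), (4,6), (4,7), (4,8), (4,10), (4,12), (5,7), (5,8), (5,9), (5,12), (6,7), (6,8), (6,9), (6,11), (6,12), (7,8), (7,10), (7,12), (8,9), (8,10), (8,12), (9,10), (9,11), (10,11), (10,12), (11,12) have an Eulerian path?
Yes — and in fact it has an Eulerian circuit (the graph is connected and all 12 vertices have even degree)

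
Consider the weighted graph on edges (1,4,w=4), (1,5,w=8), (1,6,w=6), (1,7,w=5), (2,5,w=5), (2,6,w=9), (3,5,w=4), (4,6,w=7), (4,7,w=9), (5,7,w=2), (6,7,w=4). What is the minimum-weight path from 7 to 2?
7 (path: 7 -> 5 -> 2; weights 2 + 5 = 7)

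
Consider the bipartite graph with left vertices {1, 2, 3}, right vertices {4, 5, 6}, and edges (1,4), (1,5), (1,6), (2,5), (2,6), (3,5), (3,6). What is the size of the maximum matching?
3 (matching: (1,4), (2,5), (3,6); upper bound min(|L|,|R|) = min(3,3) = 3)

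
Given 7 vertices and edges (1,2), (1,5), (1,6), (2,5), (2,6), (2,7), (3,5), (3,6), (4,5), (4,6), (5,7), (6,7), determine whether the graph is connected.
Yes (BFS from 1 visits [1, 2, 5, 6, 7, 3, 4] — all 7 vertices reached)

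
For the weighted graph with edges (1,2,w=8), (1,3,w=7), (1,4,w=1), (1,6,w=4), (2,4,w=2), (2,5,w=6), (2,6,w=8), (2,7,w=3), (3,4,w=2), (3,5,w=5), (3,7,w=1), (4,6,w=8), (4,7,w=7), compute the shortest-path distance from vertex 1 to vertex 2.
3 (path: 1 -> 4 -> 2; weights 1 + 2 = 3)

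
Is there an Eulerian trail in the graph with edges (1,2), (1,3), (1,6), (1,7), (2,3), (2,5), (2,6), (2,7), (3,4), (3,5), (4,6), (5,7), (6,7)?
Yes (the graph is connected and exactly 2 vertices have odd degree: {2, 5}; any Eulerian path must start and end at those)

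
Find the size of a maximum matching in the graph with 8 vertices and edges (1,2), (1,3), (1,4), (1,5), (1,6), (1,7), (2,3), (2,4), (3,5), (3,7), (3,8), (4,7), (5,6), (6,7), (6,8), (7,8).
4 (matching: (1,5), (2,4), (3,8), (6,7); upper bound floor(n/2) = floor(8/2) = 4)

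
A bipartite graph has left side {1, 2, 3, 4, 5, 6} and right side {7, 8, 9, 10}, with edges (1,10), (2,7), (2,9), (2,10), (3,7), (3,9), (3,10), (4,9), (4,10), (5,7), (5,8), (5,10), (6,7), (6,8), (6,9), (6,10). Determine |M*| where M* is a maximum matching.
4 (matching: (1,10), (2,9), (3,7), (5,8); upper bound min(|L|,|R|) = min(6,4) = 4)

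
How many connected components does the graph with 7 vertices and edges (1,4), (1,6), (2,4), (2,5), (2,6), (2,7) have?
2 (components: {1, 2, 4, 5, 6, 7}, {3})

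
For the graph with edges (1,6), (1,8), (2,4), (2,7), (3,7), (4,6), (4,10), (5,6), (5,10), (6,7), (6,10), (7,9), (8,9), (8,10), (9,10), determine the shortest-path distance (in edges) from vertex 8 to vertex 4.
2 (path: 8 -> 10 -> 4, 2 edges)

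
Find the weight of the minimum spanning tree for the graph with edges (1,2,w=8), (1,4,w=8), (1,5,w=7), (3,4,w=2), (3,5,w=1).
18 (MST edges: (1,2,w=8), (1,5,w=7), (3,4,w=2), (3,5,w=1); sum of weights 8 + 7 + 2 + 1 = 18)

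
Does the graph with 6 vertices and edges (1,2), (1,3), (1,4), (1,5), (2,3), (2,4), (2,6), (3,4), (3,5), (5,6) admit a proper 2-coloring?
No (odd cycle of length 3: 2 -> 1 -> 3 -> 2)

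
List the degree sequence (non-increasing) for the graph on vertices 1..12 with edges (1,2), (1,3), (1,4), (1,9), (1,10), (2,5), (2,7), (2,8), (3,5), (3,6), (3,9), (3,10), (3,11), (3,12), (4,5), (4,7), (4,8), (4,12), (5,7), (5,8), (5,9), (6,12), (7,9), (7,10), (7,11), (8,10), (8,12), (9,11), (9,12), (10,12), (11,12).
[7, 7, 6, 6, 6, 5, 5, 5, 5, 4, 4, 2] (degrees: deg(1)=5, deg(2)=4, deg(3)=7, deg(4)=5, deg(5)=6, deg(6)=2, deg(7)=6, deg(8)=5, deg(9)=6, deg(10)=5, deg(11)=4, deg(12)=7)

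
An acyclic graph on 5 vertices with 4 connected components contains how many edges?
1 (Each of the 4 component trees on V_i vertices has V_i - 1 edges; summing gives V - C = 5 - 4 = 1)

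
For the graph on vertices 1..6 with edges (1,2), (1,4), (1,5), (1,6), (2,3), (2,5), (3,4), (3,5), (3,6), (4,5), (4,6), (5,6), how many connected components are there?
1 (components: {1, 2, 3, 4, 5, 6})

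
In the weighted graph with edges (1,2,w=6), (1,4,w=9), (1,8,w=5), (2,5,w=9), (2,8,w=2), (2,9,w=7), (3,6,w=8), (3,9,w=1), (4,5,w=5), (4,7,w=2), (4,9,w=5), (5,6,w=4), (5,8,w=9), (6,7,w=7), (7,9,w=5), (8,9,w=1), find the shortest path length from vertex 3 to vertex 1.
7 (path: 3 -> 9 -> 8 -> 1; weights 1 + 1 + 5 = 7)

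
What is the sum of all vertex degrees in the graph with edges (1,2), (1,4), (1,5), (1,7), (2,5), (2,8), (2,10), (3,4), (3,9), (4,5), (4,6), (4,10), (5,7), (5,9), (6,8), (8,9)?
32 (handshake: sum of degrees = 2|E| = 2 x 16 = 32)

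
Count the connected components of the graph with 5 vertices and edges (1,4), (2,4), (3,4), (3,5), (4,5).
1 (components: {1, 2, 3, 4, 5})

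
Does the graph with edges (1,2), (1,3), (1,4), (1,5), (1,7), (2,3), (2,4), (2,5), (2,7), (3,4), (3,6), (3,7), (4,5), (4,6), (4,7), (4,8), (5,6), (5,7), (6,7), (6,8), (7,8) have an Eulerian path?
No (8 vertices have odd degree: {1, 2, 3, 4, 5, 6, 7, 8}; Eulerian path requires 0 or 2)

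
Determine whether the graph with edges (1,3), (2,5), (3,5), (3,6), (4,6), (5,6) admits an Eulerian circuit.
No (6 vertices have odd degree: {1, 2, 3, 4, 5, 6}; Eulerian circuit requires 0)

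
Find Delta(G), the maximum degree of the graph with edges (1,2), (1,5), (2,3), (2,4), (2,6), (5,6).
4 (attained at vertex 2)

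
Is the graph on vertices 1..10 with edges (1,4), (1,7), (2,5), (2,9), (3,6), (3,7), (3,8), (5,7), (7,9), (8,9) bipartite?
Yes. Partition: {1, 3, 5, 9, 10}, {2, 4, 6, 7, 8}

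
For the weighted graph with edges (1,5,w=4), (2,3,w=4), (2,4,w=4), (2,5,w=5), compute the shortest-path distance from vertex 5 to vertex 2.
5 (path: 5 -> 2; weights 5 = 5)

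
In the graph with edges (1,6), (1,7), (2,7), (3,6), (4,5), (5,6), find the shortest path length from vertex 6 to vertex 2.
3 (path: 6 -> 1 -> 7 -> 2, 3 edges)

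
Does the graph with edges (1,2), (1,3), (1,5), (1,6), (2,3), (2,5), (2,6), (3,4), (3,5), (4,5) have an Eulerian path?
Yes — and in fact it has an Eulerian circuit (the graph is connected and all 6 vertices have even degree)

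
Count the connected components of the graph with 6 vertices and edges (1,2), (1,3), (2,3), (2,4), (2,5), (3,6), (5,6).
1 (components: {1, 2, 3, 4, 5, 6})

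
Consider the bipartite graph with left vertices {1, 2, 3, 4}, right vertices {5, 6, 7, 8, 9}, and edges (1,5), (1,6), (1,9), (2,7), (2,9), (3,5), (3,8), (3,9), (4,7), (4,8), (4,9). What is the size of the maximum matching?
4 (matching: (1,6), (2,7), (3,8), (4,9); upper bound min(|L|,|R|) = min(4,5) = 4)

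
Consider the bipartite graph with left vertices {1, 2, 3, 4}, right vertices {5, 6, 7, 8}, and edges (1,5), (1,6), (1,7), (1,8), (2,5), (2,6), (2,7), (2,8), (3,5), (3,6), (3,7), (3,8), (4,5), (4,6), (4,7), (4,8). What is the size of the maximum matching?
4 (matching: (1,8), (2,7), (3,6), (4,5); upper bound min(|L|,|R|) = min(4,4) = 4)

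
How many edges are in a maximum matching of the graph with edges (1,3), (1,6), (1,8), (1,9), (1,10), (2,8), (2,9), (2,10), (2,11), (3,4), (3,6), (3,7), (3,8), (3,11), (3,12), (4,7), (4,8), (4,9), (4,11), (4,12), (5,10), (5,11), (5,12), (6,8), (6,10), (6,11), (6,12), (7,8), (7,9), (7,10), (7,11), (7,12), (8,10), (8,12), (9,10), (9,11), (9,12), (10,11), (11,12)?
6 (matching: (1,3), (2,9), (4,8), (5,12), (6,10), (7,11); upper bound floor(n/2) = floor(12/2) = 6)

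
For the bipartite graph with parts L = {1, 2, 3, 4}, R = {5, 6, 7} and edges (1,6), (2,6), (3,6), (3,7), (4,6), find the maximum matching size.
2 (matching: (1,6), (3,7); upper bound min(|L|,|R|) = min(4,3) = 3)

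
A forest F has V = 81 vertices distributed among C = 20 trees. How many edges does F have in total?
61 (Each of the 20 component trees on V_i vertices has V_i - 1 edges; summing gives V - C = 81 - 20 = 61)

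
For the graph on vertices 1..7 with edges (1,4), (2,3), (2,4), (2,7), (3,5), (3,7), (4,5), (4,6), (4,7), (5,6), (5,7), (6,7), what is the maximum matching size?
3 (matching: (2,3), (4,7), (5,6); upper bound floor(n/2) = floor(7/2) = 3)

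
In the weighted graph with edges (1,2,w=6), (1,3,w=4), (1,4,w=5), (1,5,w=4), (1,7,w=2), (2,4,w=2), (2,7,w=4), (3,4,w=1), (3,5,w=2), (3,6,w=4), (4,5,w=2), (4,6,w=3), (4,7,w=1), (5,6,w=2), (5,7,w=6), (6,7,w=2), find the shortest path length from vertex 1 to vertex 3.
4 (path: 1 -> 3; weights 4 = 4)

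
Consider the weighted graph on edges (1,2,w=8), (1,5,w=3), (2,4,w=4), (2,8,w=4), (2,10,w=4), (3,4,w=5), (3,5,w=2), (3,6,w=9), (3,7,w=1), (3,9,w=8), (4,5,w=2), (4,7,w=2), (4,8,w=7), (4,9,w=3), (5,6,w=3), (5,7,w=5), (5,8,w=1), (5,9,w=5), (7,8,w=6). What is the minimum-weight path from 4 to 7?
2 (path: 4 -> 7; weights 2 = 2)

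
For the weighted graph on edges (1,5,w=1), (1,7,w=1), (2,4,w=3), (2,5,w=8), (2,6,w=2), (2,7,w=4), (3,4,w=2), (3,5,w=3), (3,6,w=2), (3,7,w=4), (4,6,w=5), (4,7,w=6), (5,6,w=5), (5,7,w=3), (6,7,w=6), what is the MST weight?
11 (MST edges: (1,5,w=1), (1,7,w=1), (2,6,w=2), (3,4,w=2), (3,5,w=3), (3,6,w=2); sum of weights 1 + 1 + 2 + 2 + 3 + 2 = 11)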